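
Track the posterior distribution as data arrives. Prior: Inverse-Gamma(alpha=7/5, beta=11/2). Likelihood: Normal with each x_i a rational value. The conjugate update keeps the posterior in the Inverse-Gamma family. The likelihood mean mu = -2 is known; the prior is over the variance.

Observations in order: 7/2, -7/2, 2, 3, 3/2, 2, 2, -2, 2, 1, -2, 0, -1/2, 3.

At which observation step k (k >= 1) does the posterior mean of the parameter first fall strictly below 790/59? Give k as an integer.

obs 1: x=7/2 → posterior Inverse-Gamma(19/10, 165/8)
obs 2: x=-7/2 → posterior Inverse-Gamma(12/5, 87/4)
obs 3: x=2 → posterior Inverse-Gamma(29/10, 119/4)
obs 4: x=3 → posterior Inverse-Gamma(17/5, 169/4)
obs 5: x=3/2 → posterior Inverse-Gamma(39/10, 387/8)
obs 6: x=2 → posterior Inverse-Gamma(22/5, 451/8)
obs 7: x=2 → posterior Inverse-Gamma(49/10, 515/8)
obs 8: x=-2 → posterior Inverse-Gamma(27/5, 515/8)
obs 9: x=2 → posterior Inverse-Gamma(59/10, 579/8)
obs 10: x=1 → posterior Inverse-Gamma(32/5, 615/8)
obs 11: x=-2 → posterior Inverse-Gamma(69/10, 615/8)
obs 12: x=0 → posterior Inverse-Gamma(37/5, 631/8)
obs 13: x=-1/2 → posterior Inverse-Gamma(79/10, 80)
obs 14: x=3 → posterior Inverse-Gamma(42/5, 185/2)

k = 11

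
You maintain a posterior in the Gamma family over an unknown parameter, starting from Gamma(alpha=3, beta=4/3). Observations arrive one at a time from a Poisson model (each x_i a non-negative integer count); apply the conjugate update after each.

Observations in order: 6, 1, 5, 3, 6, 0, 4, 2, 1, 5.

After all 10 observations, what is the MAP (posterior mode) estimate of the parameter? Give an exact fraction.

105/34

obs 1: x=6 → posterior Gamma(9, 7/3)
obs 2: x=1 → posterior Gamma(10, 10/3)
obs 3: x=5 → posterior Gamma(15, 13/3)
obs 4: x=3 → posterior Gamma(18, 16/3)
obs 5: x=6 → posterior Gamma(24, 19/3)
obs 6: x=0 → posterior Gamma(24, 22/3)
obs 7: x=4 → posterior Gamma(28, 25/3)
obs 8: x=2 → posterior Gamma(30, 28/3)
obs 9: x=1 → posterior Gamma(31, 31/3)
obs 10: x=5 → posterior Gamma(36, 34/3)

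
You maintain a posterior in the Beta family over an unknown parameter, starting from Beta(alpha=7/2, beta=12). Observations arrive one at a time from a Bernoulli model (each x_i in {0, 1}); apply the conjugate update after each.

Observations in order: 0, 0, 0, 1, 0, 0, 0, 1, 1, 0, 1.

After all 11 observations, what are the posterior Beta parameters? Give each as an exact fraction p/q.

obs 1: x=0 → posterior Beta(7/2, 13)
obs 2: x=0 → posterior Beta(7/2, 14)
obs 3: x=0 → posterior Beta(7/2, 15)
obs 4: x=1 → posterior Beta(9/2, 15)
obs 5: x=0 → posterior Beta(9/2, 16)
obs 6: x=0 → posterior Beta(9/2, 17)
obs 7: x=0 → posterior Beta(9/2, 18)
obs 8: x=1 → posterior Beta(11/2, 18)
obs 9: x=1 → posterior Beta(13/2, 18)
obs 10: x=0 → posterior Beta(13/2, 19)
obs 11: x=1 → posterior Beta(15/2, 19)

alpha=15/2, beta=19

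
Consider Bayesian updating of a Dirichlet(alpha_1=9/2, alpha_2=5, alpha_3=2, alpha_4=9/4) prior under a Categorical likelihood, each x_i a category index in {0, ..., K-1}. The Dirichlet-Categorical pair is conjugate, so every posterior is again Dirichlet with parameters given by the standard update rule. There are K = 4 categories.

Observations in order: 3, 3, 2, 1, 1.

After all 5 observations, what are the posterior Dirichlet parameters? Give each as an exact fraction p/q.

obs 1: x=3 → posterior Dirichlet(9/2, 5, 2, 13/4)
obs 2: x=3 → posterior Dirichlet(9/2, 5, 2, 17/4)
obs 3: x=2 → posterior Dirichlet(9/2, 5, 3, 17/4)
obs 4: x=1 → posterior Dirichlet(9/2, 6, 3, 17/4)
obs 5: x=1 → posterior Dirichlet(9/2, 7, 3, 17/4)

alpha_1=9/2, alpha_2=7, alpha_3=3, alpha_4=17/4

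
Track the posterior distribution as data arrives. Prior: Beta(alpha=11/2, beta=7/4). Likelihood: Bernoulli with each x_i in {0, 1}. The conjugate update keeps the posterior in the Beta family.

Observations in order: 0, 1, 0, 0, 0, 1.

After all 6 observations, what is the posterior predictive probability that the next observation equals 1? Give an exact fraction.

30/53

obs 1: x=0 → posterior Beta(11/2, 11/4)
obs 2: x=1 → posterior Beta(13/2, 11/4)
obs 3: x=0 → posterior Beta(13/2, 15/4)
obs 4: x=0 → posterior Beta(13/2, 19/4)
obs 5: x=0 → posterior Beta(13/2, 23/4)
obs 6: x=1 → posterior Beta(15/2, 23/4)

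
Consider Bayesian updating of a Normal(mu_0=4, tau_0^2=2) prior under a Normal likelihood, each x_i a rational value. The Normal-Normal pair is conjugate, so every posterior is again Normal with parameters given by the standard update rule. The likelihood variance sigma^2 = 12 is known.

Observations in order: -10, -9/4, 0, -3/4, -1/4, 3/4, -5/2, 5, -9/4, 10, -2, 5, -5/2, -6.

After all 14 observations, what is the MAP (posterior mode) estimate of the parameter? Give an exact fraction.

13/16

obs 1: x=-10 → posterior Normal(2, 12/7)
obs 2: x=-9/4 → posterior Normal(47/32, 3/2)
obs 3: x=0 → posterior Normal(47/36, 4/3)
obs 4: x=-3/4 → posterior Normal(11/10, 6/5)
obs 5: x=-1/4 → posterior Normal(43/44, 12/11)
obs 6: x=3/4 → posterior Normal(23/24, 1)
obs 7: x=-5/2 → posterior Normal(9/13, 12/13)
obs 8: x=5 → posterior Normal(1, 6/7)
obs 9: x=-9/4 → posterior Normal(47/60, 4/5)
obs 10: x=10 → posterior Normal(87/64, 3/4)
obs 11: x=-2 → posterior Normal(79/68, 12/17)
obs 12: x=5 → posterior Normal(11/8, 2/3)
obs 13: x=-5/2 → posterior Normal(89/76, 12/19)
obs 14: x=-6 → posterior Normal(13/16, 3/5)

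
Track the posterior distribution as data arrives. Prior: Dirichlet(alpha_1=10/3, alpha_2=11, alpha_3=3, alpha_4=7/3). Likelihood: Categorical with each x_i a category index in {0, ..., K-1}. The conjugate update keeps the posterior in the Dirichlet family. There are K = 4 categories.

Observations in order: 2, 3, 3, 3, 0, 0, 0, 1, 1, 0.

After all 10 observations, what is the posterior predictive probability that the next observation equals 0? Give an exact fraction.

22/89

obs 1: x=2 → posterior Dirichlet(10/3, 11, 4, 7/3)
obs 2: x=3 → posterior Dirichlet(10/3, 11, 4, 10/3)
obs 3: x=3 → posterior Dirichlet(10/3, 11, 4, 13/3)
obs 4: x=3 → posterior Dirichlet(10/3, 11, 4, 16/3)
obs 5: x=0 → posterior Dirichlet(13/3, 11, 4, 16/3)
obs 6: x=0 → posterior Dirichlet(16/3, 11, 4, 16/3)
obs 7: x=0 → posterior Dirichlet(19/3, 11, 4, 16/3)
obs 8: x=1 → posterior Dirichlet(19/3, 12, 4, 16/3)
obs 9: x=1 → posterior Dirichlet(19/3, 13, 4, 16/3)
obs 10: x=0 → posterior Dirichlet(22/3, 13, 4, 16/3)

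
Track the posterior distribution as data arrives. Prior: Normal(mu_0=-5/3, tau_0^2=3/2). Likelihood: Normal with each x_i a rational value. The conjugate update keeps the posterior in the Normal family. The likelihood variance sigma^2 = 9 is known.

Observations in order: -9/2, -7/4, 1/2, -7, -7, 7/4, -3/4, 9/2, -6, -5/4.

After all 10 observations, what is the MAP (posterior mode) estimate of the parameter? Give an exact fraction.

obs 1: x=-9/2 → posterior Normal(-29/14, 9/7)
obs 2: x=-7/4 → posterior Normal(-65/32, 9/8)
obs 3: x=1/2 → posterior Normal(-7/4, 1)
obs 4: x=-7 → posterior Normal(-91/40, 9/10)
obs 5: x=-7 → posterior Normal(-119/44, 9/11)
obs 6: x=7/4 → posterior Normal(-7/3, 3/4)
obs 7: x=-3/4 → posterior Normal(-115/52, 9/13)
obs 8: x=9/2 → posterior Normal(-97/56, 9/14)
obs 9: x=-6 → posterior Normal(-121/60, 3/5)
obs 10: x=-5/4 → posterior Normal(-63/32, 9/16)

-63/32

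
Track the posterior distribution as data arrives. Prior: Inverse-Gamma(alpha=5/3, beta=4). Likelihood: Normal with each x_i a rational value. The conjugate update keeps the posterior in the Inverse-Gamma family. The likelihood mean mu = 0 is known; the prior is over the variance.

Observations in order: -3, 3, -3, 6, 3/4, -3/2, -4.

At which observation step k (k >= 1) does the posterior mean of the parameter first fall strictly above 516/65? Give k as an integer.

k = 3

obs 1: x=-3 → posterior Inverse-Gamma(13/6, 17/2)
obs 2: x=3 → posterior Inverse-Gamma(8/3, 13)
obs 3: x=-3 → posterior Inverse-Gamma(19/6, 35/2)
obs 4: x=6 → posterior Inverse-Gamma(11/3, 71/2)
obs 5: x=3/4 → posterior Inverse-Gamma(25/6, 1145/32)
obs 6: x=-3/2 → posterior Inverse-Gamma(14/3, 1181/32)
obs 7: x=-4 → posterior Inverse-Gamma(31/6, 1437/32)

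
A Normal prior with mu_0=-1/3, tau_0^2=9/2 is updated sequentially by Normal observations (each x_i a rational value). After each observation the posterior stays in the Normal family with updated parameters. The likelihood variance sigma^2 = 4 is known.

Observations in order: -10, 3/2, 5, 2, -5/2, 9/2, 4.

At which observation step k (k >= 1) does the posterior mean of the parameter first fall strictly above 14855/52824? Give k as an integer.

k = 7

obs 1: x=-10 → posterior Normal(-278/51, 36/17)
obs 2: x=3/2 → posterior Normal(-475/156, 18/13)
obs 3: x=5 → posterior Normal(-41/42, 36/35)
obs 4: x=2 → posterior Normal(-97/264, 9/11)
obs 5: x=-5/2 → posterior Normal(-116/159, 36/53)
obs 6: x=9/2 → posterior Normal(11/372, 18/31)
obs 7: x=4 → posterior Normal(227/426, 36/71)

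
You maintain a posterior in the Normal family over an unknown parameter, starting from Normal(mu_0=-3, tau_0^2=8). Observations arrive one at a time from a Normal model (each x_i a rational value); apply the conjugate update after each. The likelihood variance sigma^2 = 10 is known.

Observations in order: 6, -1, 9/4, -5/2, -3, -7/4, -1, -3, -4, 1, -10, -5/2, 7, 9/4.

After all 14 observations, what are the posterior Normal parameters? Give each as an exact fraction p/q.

obs 1: x=6 → posterior Normal(1, 40/9)
obs 2: x=-1 → posterior Normal(5/13, 40/13)
obs 3: x=9/4 → posterior Normal(14/17, 40/17)
obs 4: x=-5/2 → posterior Normal(4/21, 40/21)
obs 5: x=-3 → posterior Normal(-8/25, 8/5)
obs 6: x=-7/4 → posterior Normal(-15/29, 40/29)
obs 7: x=-1 → posterior Normal(-19/33, 40/33)
obs 8: x=-3 → posterior Normal(-31/37, 40/37)
obs 9: x=-4 → posterior Normal(-47/41, 40/41)
obs 10: x=1 → posterior Normal(-43/45, 8/9)
obs 11: x=-10 → posterior Normal(-83/49, 40/49)
obs 12: x=-5/2 → posterior Normal(-93/53, 40/53)
obs 13: x=7 → posterior Normal(-65/57, 40/57)
obs 14: x=9/4 → posterior Normal(-56/61, 40/61)

mu_0=-56/61, tau_0^2=40/61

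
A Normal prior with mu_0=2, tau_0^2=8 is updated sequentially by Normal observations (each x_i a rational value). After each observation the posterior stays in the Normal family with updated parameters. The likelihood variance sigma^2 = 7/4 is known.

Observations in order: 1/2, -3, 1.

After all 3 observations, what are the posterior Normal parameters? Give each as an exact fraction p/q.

mu_0=-34/103, tau_0^2=56/103

obs 1: x=1/2 → posterior Normal(10/13, 56/39)
obs 2: x=-3 → posterior Normal(-66/71, 56/71)
obs 3: x=1 → posterior Normal(-34/103, 56/103)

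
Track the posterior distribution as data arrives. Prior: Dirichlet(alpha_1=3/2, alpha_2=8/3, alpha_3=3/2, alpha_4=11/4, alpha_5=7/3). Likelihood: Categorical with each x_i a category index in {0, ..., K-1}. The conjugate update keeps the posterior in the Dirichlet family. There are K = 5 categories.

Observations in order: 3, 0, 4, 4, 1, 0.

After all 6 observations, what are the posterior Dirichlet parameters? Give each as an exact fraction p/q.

alpha_1=7/2, alpha_2=11/3, alpha_3=3/2, alpha_4=15/4, alpha_5=13/3

obs 1: x=3 → posterior Dirichlet(3/2, 8/3, 3/2, 15/4, 7/3)
obs 2: x=0 → posterior Dirichlet(5/2, 8/3, 3/2, 15/4, 7/3)
obs 3: x=4 → posterior Dirichlet(5/2, 8/3, 3/2, 15/4, 10/3)
obs 4: x=4 → posterior Dirichlet(5/2, 8/3, 3/2, 15/4, 13/3)
obs 5: x=1 → posterior Dirichlet(5/2, 11/3, 3/2, 15/4, 13/3)
obs 6: x=0 → posterior Dirichlet(7/2, 11/3, 3/2, 15/4, 13/3)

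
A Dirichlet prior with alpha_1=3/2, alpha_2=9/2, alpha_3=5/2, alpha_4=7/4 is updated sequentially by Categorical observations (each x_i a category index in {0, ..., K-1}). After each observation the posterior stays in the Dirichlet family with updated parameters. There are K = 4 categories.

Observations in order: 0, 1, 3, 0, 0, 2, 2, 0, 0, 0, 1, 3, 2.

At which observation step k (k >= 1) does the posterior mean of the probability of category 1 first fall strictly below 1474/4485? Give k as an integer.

k = 7

obs 1: x=0 → posterior Dirichlet(5/2, 9/2, 5/2, 7/4)
obs 2: x=1 → posterior Dirichlet(5/2, 11/2, 5/2, 7/4)
obs 3: x=3 → posterior Dirichlet(5/2, 11/2, 5/2, 11/4)
obs 4: x=0 → posterior Dirichlet(7/2, 11/2, 5/2, 11/4)
obs 5: x=0 → posterior Dirichlet(9/2, 11/2, 5/2, 11/4)
obs 6: x=2 → posterior Dirichlet(9/2, 11/2, 7/2, 11/4)
obs 7: x=2 → posterior Dirichlet(9/2, 11/2, 9/2, 11/4)
obs 8: x=0 → posterior Dirichlet(11/2, 11/2, 9/2, 11/4)
obs 9: x=0 → posterior Dirichlet(13/2, 11/2, 9/2, 11/4)
obs 10: x=0 → posterior Dirichlet(15/2, 11/2, 9/2, 11/4)
obs 11: x=1 → posterior Dirichlet(15/2, 13/2, 9/2, 11/4)
obs 12: x=3 → posterior Dirichlet(15/2, 13/2, 9/2, 15/4)
obs 13: x=2 → posterior Dirichlet(15/2, 13/2, 11/2, 15/4)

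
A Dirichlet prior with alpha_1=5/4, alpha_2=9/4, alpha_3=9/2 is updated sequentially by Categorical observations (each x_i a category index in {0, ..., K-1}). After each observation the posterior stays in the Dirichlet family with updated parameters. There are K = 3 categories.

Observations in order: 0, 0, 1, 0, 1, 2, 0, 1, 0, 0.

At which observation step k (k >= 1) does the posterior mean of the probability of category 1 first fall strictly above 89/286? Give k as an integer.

k = 5

obs 1: x=0 → posterior Dirichlet(9/4, 9/4, 9/2)
obs 2: x=0 → posterior Dirichlet(13/4, 9/4, 9/2)
obs 3: x=1 → posterior Dirichlet(13/4, 13/4, 9/2)
obs 4: x=0 → posterior Dirichlet(17/4, 13/4, 9/2)
obs 5: x=1 → posterior Dirichlet(17/4, 17/4, 9/2)
obs 6: x=2 → posterior Dirichlet(17/4, 17/4, 11/2)
obs 7: x=0 → posterior Dirichlet(21/4, 17/4, 11/2)
obs 8: x=1 → posterior Dirichlet(21/4, 21/4, 11/2)
obs 9: x=0 → posterior Dirichlet(25/4, 21/4, 11/2)
obs 10: x=0 → posterior Dirichlet(29/4, 21/4, 11/2)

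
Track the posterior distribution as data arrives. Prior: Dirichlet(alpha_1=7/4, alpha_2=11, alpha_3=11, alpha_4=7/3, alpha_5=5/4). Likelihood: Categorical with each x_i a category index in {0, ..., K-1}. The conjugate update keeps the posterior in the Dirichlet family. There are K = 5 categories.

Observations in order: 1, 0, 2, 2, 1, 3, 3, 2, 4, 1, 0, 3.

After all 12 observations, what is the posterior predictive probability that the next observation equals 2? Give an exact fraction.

obs 1: x=1 → posterior Dirichlet(7/4, 12, 11, 7/3, 5/4)
obs 2: x=0 → posterior Dirichlet(11/4, 12, 11, 7/3, 5/4)
obs 3: x=2 → posterior Dirichlet(11/4, 12, 12, 7/3, 5/4)
obs 4: x=2 → posterior Dirichlet(11/4, 12, 13, 7/3, 5/4)
obs 5: x=1 → posterior Dirichlet(11/4, 13, 13, 7/3, 5/4)
obs 6: x=3 → posterior Dirichlet(11/4, 13, 13, 10/3, 5/4)
obs 7: x=3 → posterior Dirichlet(11/4, 13, 13, 13/3, 5/4)
obs 8: x=2 → posterior Dirichlet(11/4, 13, 14, 13/3, 5/4)
obs 9: x=4 → posterior Dirichlet(11/4, 13, 14, 13/3, 9/4)
obs 10: x=1 → posterior Dirichlet(11/4, 14, 14, 13/3, 9/4)
obs 11: x=0 → posterior Dirichlet(15/4, 14, 14, 13/3, 9/4)
obs 12: x=3 → posterior Dirichlet(15/4, 14, 14, 16/3, 9/4)

21/59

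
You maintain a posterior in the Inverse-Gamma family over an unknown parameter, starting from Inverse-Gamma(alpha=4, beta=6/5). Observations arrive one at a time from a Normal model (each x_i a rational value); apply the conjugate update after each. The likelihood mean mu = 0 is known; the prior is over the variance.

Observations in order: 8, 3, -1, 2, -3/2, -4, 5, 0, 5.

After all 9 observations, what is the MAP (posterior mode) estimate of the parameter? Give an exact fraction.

2973/380

obs 1: x=8 → posterior Inverse-Gamma(9/2, 166/5)
obs 2: x=3 → posterior Inverse-Gamma(5, 377/10)
obs 3: x=-1 → posterior Inverse-Gamma(11/2, 191/5)
obs 4: x=2 → posterior Inverse-Gamma(6, 201/5)
obs 5: x=-3/2 → posterior Inverse-Gamma(13/2, 1653/40)
obs 6: x=-4 → posterior Inverse-Gamma(7, 1973/40)
obs 7: x=5 → posterior Inverse-Gamma(15/2, 2473/40)
obs 8: x=0 → posterior Inverse-Gamma(8, 2473/40)
obs 9: x=5 → posterior Inverse-Gamma(17/2, 2973/40)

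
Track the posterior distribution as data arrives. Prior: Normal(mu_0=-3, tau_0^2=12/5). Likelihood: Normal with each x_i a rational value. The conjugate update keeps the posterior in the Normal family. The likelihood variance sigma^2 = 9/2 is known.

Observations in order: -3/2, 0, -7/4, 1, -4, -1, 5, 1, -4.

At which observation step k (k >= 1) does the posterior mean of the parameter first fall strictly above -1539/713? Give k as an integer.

k = 2

obs 1: x=-3/2 → posterior Normal(-57/23, 36/23)
obs 2: x=0 → posterior Normal(-57/31, 36/31)
obs 3: x=-7/4 → posterior Normal(-71/39, 12/13)
obs 4: x=1 → posterior Normal(-63/47, 36/47)
obs 5: x=-4 → posterior Normal(-19/11, 36/55)
obs 6: x=-1 → posterior Normal(-103/63, 4/7)
obs 7: x=5 → posterior Normal(-63/71, 36/71)
obs 8: x=1 → posterior Normal(-55/79, 36/79)
obs 9: x=-4 → posterior Normal(-1, 12/29)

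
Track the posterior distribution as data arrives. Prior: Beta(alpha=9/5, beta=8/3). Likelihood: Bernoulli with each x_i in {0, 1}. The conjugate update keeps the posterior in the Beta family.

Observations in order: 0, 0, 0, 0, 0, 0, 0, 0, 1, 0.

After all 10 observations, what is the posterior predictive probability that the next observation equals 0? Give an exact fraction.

obs 1: x=0 → posterior Beta(9/5, 11/3)
obs 2: x=0 → posterior Beta(9/5, 14/3)
obs 3: x=0 → posterior Beta(9/5, 17/3)
obs 4: x=0 → posterior Beta(9/5, 20/3)
obs 5: x=0 → posterior Beta(9/5, 23/3)
obs 6: x=0 → posterior Beta(9/5, 26/3)
obs 7: x=0 → posterior Beta(9/5, 29/3)
obs 8: x=0 → posterior Beta(9/5, 32/3)
obs 9: x=1 → posterior Beta(14/5, 32/3)
obs 10: x=0 → posterior Beta(14/5, 35/3)

25/31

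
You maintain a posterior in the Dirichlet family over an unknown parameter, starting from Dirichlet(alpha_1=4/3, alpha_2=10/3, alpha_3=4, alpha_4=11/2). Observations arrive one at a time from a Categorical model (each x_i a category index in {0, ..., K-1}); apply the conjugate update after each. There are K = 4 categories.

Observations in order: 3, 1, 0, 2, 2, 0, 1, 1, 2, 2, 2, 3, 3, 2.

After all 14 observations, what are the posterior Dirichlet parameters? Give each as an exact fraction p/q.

obs 1: x=3 → posterior Dirichlet(4/3, 10/3, 4, 13/2)
obs 2: x=1 → posterior Dirichlet(4/3, 13/3, 4, 13/2)
obs 3: x=0 → posterior Dirichlet(7/3, 13/3, 4, 13/2)
obs 4: x=2 → posterior Dirichlet(7/3, 13/3, 5, 13/2)
obs 5: x=2 → posterior Dirichlet(7/3, 13/3, 6, 13/2)
obs 6: x=0 → posterior Dirichlet(10/3, 13/3, 6, 13/2)
obs 7: x=1 → posterior Dirichlet(10/3, 16/3, 6, 13/2)
obs 8: x=1 → posterior Dirichlet(10/3, 19/3, 6, 13/2)
obs 9: x=2 → posterior Dirichlet(10/3, 19/3, 7, 13/2)
obs 10: x=2 → posterior Dirichlet(10/3, 19/3, 8, 13/2)
obs 11: x=2 → posterior Dirichlet(10/3, 19/3, 9, 13/2)
obs 12: x=3 → posterior Dirichlet(10/3, 19/3, 9, 15/2)
obs 13: x=3 → posterior Dirichlet(10/3, 19/3, 9, 17/2)
obs 14: x=2 → posterior Dirichlet(10/3, 19/3, 10, 17/2)

alpha_1=10/3, alpha_2=19/3, alpha_3=10, alpha_4=17/2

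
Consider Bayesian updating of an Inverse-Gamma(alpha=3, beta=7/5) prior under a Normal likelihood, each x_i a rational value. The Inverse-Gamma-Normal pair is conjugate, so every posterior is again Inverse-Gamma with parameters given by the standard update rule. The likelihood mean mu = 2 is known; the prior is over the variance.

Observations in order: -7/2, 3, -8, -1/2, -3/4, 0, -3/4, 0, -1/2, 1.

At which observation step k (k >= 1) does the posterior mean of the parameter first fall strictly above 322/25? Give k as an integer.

obs 1: x=-7/2 → posterior Inverse-Gamma(7/2, 661/40)
obs 2: x=3 → posterior Inverse-Gamma(4, 681/40)
obs 3: x=-8 → posterior Inverse-Gamma(9/2, 2681/40)
obs 4: x=-1/2 → posterior Inverse-Gamma(5, 1403/20)
obs 5: x=-3/4 → posterior Inverse-Gamma(11/2, 11829/160)
obs 6: x=0 → posterior Inverse-Gamma(6, 12149/160)
obs 7: x=-3/4 → posterior Inverse-Gamma(13/2, 6377/80)
obs 8: x=0 → posterior Inverse-Gamma(7, 6537/80)
obs 9: x=-1/2 → posterior Inverse-Gamma(15/2, 6787/80)
obs 10: x=1 → posterior Inverse-Gamma(8, 6827/80)

k = 3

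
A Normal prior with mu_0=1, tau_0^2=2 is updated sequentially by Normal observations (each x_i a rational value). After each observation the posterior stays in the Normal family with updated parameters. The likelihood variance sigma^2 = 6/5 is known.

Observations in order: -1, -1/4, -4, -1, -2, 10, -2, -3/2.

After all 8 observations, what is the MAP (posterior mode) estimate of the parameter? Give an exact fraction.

obs 1: x=-1 → posterior Normal(-1/4, 3/4)
obs 2: x=-1/4 → posterior Normal(-1/4, 6/13)
obs 3: x=-4 → posterior Normal(-31/24, 1/3)
obs 4: x=-1 → posterior Normal(-113/92, 6/23)
obs 5: x=-2 → posterior Normal(-153/112, 3/14)
obs 6: x=10 → posterior Normal(47/132, 2/11)
obs 7: x=-2 → posterior Normal(7/152, 3/19)
obs 8: x=-3/2 → posterior Normal(-23/172, 6/43)

-23/172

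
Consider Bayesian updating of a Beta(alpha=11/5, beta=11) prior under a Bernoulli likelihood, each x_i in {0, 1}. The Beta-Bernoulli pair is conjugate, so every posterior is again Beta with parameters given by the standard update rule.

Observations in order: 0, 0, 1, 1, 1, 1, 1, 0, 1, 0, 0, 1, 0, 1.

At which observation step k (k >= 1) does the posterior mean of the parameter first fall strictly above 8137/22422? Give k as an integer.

k = 9

obs 1: x=0 → posterior Beta(11/5, 12)
obs 2: x=0 → posterior Beta(11/5, 13)
obs 3: x=1 → posterior Beta(16/5, 13)
obs 4: x=1 → posterior Beta(21/5, 13)
obs 5: x=1 → posterior Beta(26/5, 13)
obs 6: x=1 → posterior Beta(31/5, 13)
obs 7: x=1 → posterior Beta(36/5, 13)
obs 8: x=0 → posterior Beta(36/5, 14)
obs 9: x=1 → posterior Beta(41/5, 14)
obs 10: x=0 → posterior Beta(41/5, 15)
obs 11: x=0 → posterior Beta(41/5, 16)
obs 12: x=1 → posterior Beta(46/5, 16)
obs 13: x=0 → posterior Beta(46/5, 17)
obs 14: x=1 → posterior Beta(51/5, 17)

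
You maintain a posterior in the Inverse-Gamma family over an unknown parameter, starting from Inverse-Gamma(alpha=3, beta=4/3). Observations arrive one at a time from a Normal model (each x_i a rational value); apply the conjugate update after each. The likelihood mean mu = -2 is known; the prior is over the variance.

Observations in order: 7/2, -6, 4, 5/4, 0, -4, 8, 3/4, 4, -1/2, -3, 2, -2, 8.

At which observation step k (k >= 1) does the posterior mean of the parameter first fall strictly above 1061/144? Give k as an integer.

k = 2

obs 1: x=7/2 → posterior Inverse-Gamma(7/2, 395/24)
obs 2: x=-6 → posterior Inverse-Gamma(4, 587/24)
obs 3: x=4 → posterior Inverse-Gamma(9/2, 1019/24)
obs 4: x=5/4 → posterior Inverse-Gamma(5, 4583/96)
obs 5: x=0 → posterior Inverse-Gamma(11/2, 4775/96)
obs 6: x=-4 → posterior Inverse-Gamma(6, 4967/96)
obs 7: x=8 → posterior Inverse-Gamma(13/2, 9767/96)
obs 8: x=3/4 → posterior Inverse-Gamma(7, 5065/48)
obs 9: x=4 → posterior Inverse-Gamma(15/2, 5929/48)
obs 10: x=-1/2 → posterior Inverse-Gamma(8, 5983/48)
obs 11: x=-3 → posterior Inverse-Gamma(17/2, 6007/48)
obs 12: x=2 → posterior Inverse-Gamma(9, 6391/48)
obs 13: x=-2 → posterior Inverse-Gamma(19/2, 6391/48)
obs 14: x=8 → posterior Inverse-Gamma(10, 8791/48)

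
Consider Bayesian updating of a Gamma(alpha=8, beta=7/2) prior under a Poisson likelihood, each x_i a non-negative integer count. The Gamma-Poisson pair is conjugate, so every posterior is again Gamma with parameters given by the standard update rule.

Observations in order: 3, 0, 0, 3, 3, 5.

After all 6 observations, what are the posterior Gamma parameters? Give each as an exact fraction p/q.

alpha=22, beta=19/2

obs 1: x=3 → posterior Gamma(11, 9/2)
obs 2: x=0 → posterior Gamma(11, 11/2)
obs 3: x=0 → posterior Gamma(11, 13/2)
obs 4: x=3 → posterior Gamma(14, 15/2)
obs 5: x=3 → posterior Gamma(17, 17/2)
obs 6: x=5 → posterior Gamma(22, 19/2)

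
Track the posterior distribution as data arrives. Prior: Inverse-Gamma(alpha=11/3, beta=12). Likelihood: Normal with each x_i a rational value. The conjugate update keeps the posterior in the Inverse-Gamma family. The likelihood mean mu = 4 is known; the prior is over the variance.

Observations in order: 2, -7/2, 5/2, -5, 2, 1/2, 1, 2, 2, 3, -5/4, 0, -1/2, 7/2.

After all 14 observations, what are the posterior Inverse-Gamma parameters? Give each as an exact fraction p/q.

alpha=32/3, beta=4253/32

obs 1: x=2 → posterior Inverse-Gamma(25/6, 14)
obs 2: x=-7/2 → posterior Inverse-Gamma(14/3, 337/8)
obs 3: x=5/2 → posterior Inverse-Gamma(31/6, 173/4)
obs 4: x=-5 → posterior Inverse-Gamma(17/3, 335/4)
obs 5: x=2 → posterior Inverse-Gamma(37/6, 343/4)
obs 6: x=1/2 → posterior Inverse-Gamma(20/3, 735/8)
obs 7: x=1 → posterior Inverse-Gamma(43/6, 771/8)
obs 8: x=2 → posterior Inverse-Gamma(23/3, 787/8)
obs 9: x=2 → posterior Inverse-Gamma(49/6, 803/8)
obs 10: x=3 → posterior Inverse-Gamma(26/3, 807/8)
obs 11: x=-5/4 → posterior Inverse-Gamma(55/6, 3669/32)
obs 12: x=0 → posterior Inverse-Gamma(29/3, 3925/32)
obs 13: x=-1/2 → posterior Inverse-Gamma(61/6, 4249/32)
obs 14: x=7/2 → posterior Inverse-Gamma(32/3, 4253/32)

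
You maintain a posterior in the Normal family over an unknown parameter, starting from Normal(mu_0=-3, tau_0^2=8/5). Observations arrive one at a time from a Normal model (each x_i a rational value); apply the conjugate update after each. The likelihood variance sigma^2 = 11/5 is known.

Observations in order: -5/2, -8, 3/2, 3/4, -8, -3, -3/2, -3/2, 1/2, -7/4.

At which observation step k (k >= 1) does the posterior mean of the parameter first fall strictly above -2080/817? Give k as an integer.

obs 1: x=-5/2 → posterior Normal(-53/19, 88/95)
obs 2: x=-8 → posterior Normal(-13/3, 88/135)
obs 3: x=3/2 → posterior Normal(-3, 88/175)
obs 4: x=3/4 → posterior Normal(-99/43, 88/215)
obs 5: x=-8 → posterior Normal(-163/51, 88/255)
obs 6: x=-3 → posterior Normal(-187/59, 88/295)
obs 7: x=-3/2 → posterior Normal(-199/67, 88/335)
obs 8: x=-3/2 → posterior Normal(-211/75, 88/375)
obs 9: x=1/2 → posterior Normal(-207/83, 88/415)
obs 10: x=-7/4 → posterior Normal(-17/7, 88/455)

k = 4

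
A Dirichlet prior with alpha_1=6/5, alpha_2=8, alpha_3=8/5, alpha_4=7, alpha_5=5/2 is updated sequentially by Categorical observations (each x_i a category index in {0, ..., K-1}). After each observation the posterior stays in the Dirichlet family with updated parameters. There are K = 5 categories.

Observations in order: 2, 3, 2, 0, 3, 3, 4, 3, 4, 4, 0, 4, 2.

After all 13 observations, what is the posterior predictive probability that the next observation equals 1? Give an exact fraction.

obs 1: x=2 → posterior Dirichlet(6/5, 8, 13/5, 7, 5/2)
obs 2: x=3 → posterior Dirichlet(6/5, 8, 13/5, 8, 5/2)
obs 3: x=2 → posterior Dirichlet(6/5, 8, 18/5, 8, 5/2)
obs 4: x=0 → posterior Dirichlet(11/5, 8, 18/5, 8, 5/2)
obs 5: x=3 → posterior Dirichlet(11/5, 8, 18/5, 9, 5/2)
obs 6: x=3 → posterior Dirichlet(11/5, 8, 18/5, 10, 5/2)
obs 7: x=4 → posterior Dirichlet(11/5, 8, 18/5, 10, 7/2)
obs 8: x=3 → posterior Dirichlet(11/5, 8, 18/5, 11, 7/2)
obs 9: x=4 → posterior Dirichlet(11/5, 8, 18/5, 11, 9/2)
obs 10: x=4 → posterior Dirichlet(11/5, 8, 18/5, 11, 11/2)
obs 11: x=0 → posterior Dirichlet(16/5, 8, 18/5, 11, 11/2)
obs 12: x=4 → posterior Dirichlet(16/5, 8, 18/5, 11, 13/2)
obs 13: x=2 → posterior Dirichlet(16/5, 8, 23/5, 11, 13/2)

80/333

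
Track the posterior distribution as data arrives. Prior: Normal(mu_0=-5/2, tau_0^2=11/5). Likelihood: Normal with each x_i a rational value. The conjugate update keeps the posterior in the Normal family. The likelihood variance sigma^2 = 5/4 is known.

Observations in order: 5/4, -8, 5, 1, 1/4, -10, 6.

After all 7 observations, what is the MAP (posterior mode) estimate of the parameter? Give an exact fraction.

-521/666

obs 1: x=5/4 → posterior Normal(-5/46, 55/69)
obs 2: x=-8 → posterior Normal(-719/226, 55/113)
obs 3: x=5 → posterior Normal(-279/314, 55/157)
obs 4: x=1 → posterior Normal(-191/402, 55/201)
obs 5: x=1/4 → posterior Normal(-169/490, 11/49)
obs 6: x=-10 → posterior Normal(-1049/578, 55/289)
obs 7: x=6 → posterior Normal(-521/666, 55/333)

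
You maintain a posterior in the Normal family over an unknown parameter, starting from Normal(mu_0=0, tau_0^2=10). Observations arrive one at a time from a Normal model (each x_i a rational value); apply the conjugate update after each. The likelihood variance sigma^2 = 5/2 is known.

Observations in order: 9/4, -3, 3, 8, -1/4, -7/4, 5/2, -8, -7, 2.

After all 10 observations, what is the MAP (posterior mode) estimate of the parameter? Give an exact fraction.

obs 1: x=9/4 → posterior Normal(9/5, 2)
obs 2: x=-3 → posterior Normal(-1/3, 10/9)
obs 3: x=3 → posterior Normal(9/13, 10/13)
obs 4: x=8 → posterior Normal(41/17, 10/17)
obs 5: x=-1/4 → posterior Normal(40/21, 10/21)
obs 6: x=-7/4 → posterior Normal(33/25, 2/5)
obs 7: x=5/2 → posterior Normal(43/29, 10/29)
obs 8: x=-8 → posterior Normal(1/3, 10/33)
obs 9: x=-7 → posterior Normal(-17/37, 10/37)
obs 10: x=2 → posterior Normal(-9/41, 10/41)

-9/41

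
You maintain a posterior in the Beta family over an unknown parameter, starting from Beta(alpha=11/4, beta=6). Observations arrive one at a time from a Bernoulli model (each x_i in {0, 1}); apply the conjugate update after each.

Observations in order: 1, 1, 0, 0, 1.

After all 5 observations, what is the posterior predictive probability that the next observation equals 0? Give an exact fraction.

32/55

obs 1: x=1 → posterior Beta(15/4, 6)
obs 2: x=1 → posterior Beta(19/4, 6)
obs 3: x=0 → posterior Beta(19/4, 7)
obs 4: x=0 → posterior Beta(19/4, 8)
obs 5: x=1 → posterior Beta(23/4, 8)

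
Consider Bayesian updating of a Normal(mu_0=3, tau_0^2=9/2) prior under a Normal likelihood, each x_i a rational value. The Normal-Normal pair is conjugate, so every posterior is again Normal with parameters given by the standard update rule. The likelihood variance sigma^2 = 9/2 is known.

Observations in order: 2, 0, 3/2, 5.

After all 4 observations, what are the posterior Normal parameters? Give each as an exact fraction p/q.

obs 1: x=2 → posterior Normal(5/2, 9/4)
obs 2: x=0 → posterior Normal(5/3, 3/2)
obs 3: x=3/2 → posterior Normal(13/8, 9/8)
obs 4: x=5 → posterior Normal(23/10, 9/10)

mu_0=23/10, tau_0^2=9/10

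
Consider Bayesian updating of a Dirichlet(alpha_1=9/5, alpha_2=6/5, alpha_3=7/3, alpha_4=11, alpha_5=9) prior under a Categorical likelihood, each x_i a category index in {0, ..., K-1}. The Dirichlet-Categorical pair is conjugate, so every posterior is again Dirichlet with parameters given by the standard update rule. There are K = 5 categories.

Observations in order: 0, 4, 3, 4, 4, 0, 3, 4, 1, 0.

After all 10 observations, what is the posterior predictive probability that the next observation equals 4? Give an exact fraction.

39/106

obs 1: x=0 → posterior Dirichlet(14/5, 6/5, 7/3, 11, 9)
obs 2: x=4 → posterior Dirichlet(14/5, 6/5, 7/3, 11, 10)
obs 3: x=3 → posterior Dirichlet(14/5, 6/5, 7/3, 12, 10)
obs 4: x=4 → posterior Dirichlet(14/5, 6/5, 7/3, 12, 11)
obs 5: x=4 → posterior Dirichlet(14/5, 6/5, 7/3, 12, 12)
obs 6: x=0 → posterior Dirichlet(19/5, 6/5, 7/3, 12, 12)
obs 7: x=3 → posterior Dirichlet(19/5, 6/5, 7/3, 13, 12)
obs 8: x=4 → posterior Dirichlet(19/5, 6/5, 7/3, 13, 13)
obs 9: x=1 → posterior Dirichlet(19/5, 11/5, 7/3, 13, 13)
obs 10: x=0 → posterior Dirichlet(24/5, 11/5, 7/3, 13, 13)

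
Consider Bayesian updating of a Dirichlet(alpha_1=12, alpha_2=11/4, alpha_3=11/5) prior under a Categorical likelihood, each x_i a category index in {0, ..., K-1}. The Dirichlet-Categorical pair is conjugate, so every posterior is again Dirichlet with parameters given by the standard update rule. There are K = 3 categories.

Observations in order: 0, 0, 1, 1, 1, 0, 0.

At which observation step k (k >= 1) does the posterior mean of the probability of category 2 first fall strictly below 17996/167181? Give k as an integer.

k = 4

obs 1: x=0 → posterior Dirichlet(13, 11/4, 11/5)
obs 2: x=0 → posterior Dirichlet(14, 11/4, 11/5)
obs 3: x=1 → posterior Dirichlet(14, 15/4, 11/5)
obs 4: x=1 → posterior Dirichlet(14, 19/4, 11/5)
obs 5: x=1 → posterior Dirichlet(14, 23/4, 11/5)
obs 6: x=0 → posterior Dirichlet(15, 23/4, 11/5)
obs 7: x=0 → posterior Dirichlet(16, 23/4, 11/5)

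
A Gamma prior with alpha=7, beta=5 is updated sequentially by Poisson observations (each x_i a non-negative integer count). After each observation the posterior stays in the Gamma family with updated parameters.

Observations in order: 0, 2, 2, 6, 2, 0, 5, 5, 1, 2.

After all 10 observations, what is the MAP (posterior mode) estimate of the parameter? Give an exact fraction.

obs 1: x=0 → posterior Gamma(7, 6)
obs 2: x=2 → posterior Gamma(9, 7)
obs 3: x=2 → posterior Gamma(11, 8)
obs 4: x=6 → posterior Gamma(17, 9)
obs 5: x=2 → posterior Gamma(19, 10)
obs 6: x=0 → posterior Gamma(19, 11)
obs 7: x=5 → posterior Gamma(24, 12)
obs 8: x=5 → posterior Gamma(29, 13)
obs 9: x=1 → posterior Gamma(30, 14)
obs 10: x=2 → posterior Gamma(32, 15)

31/15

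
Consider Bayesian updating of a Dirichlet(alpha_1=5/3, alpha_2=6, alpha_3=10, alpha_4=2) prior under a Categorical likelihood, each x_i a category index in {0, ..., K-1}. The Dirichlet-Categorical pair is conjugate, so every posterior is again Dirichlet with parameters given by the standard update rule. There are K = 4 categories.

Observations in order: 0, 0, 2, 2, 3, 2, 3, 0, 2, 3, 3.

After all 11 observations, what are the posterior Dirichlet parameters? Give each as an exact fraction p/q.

alpha_1=14/3, alpha_2=6, alpha_3=14, alpha_4=6

obs 1: x=0 → posterior Dirichlet(8/3, 6, 10, 2)
obs 2: x=0 → posterior Dirichlet(11/3, 6, 10, 2)
obs 3: x=2 → posterior Dirichlet(11/3, 6, 11, 2)
obs 4: x=2 → posterior Dirichlet(11/3, 6, 12, 2)
obs 5: x=3 → posterior Dirichlet(11/3, 6, 12, 3)
obs 6: x=2 → posterior Dirichlet(11/3, 6, 13, 3)
obs 7: x=3 → posterior Dirichlet(11/3, 6, 13, 4)
obs 8: x=0 → posterior Dirichlet(14/3, 6, 13, 4)
obs 9: x=2 → posterior Dirichlet(14/3, 6, 14, 4)
obs 10: x=3 → posterior Dirichlet(14/3, 6, 14, 5)
obs 11: x=3 → posterior Dirichlet(14/3, 6, 14, 6)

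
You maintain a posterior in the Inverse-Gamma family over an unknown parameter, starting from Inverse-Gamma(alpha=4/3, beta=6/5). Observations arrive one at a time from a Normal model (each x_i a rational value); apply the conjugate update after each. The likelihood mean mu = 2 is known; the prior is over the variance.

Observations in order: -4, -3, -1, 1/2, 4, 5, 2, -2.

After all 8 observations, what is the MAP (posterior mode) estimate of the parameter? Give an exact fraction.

obs 1: x=-4 → posterior Inverse-Gamma(11/6, 96/5)
obs 2: x=-3 → posterior Inverse-Gamma(7/3, 317/10)
obs 3: x=-1 → posterior Inverse-Gamma(17/6, 181/5)
obs 4: x=1/2 → posterior Inverse-Gamma(10/3, 1493/40)
obs 5: x=4 → posterior Inverse-Gamma(23/6, 1573/40)
obs 6: x=5 → posterior Inverse-Gamma(13/3, 1753/40)
obs 7: x=2 → posterior Inverse-Gamma(29/6, 1753/40)
obs 8: x=-2 → posterior Inverse-Gamma(16/3, 2073/40)

6219/760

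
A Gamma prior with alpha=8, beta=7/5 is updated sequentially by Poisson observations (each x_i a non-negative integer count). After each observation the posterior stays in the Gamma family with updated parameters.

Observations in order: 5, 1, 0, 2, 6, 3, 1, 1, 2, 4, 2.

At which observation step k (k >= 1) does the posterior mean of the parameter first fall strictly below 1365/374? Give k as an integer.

k = 3

obs 1: x=5 → posterior Gamma(13, 12/5)
obs 2: x=1 → posterior Gamma(14, 17/5)
obs 3: x=0 → posterior Gamma(14, 22/5)
obs 4: x=2 → posterior Gamma(16, 27/5)
obs 5: x=6 → posterior Gamma(22, 32/5)
obs 6: x=3 → posterior Gamma(25, 37/5)
obs 7: x=1 → posterior Gamma(26, 42/5)
obs 8: x=1 → posterior Gamma(27, 47/5)
obs 9: x=2 → posterior Gamma(29, 52/5)
obs 10: x=4 → posterior Gamma(33, 57/5)
obs 11: x=2 → posterior Gamma(35, 62/5)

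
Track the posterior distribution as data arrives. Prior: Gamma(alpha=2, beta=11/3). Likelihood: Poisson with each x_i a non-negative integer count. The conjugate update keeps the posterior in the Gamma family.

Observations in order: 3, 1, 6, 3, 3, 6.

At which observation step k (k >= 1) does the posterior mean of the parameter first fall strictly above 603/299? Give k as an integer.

obs 1: x=3 → posterior Gamma(5, 14/3)
obs 2: x=1 → posterior Gamma(6, 17/3)
obs 3: x=6 → posterior Gamma(12, 20/3)
obs 4: x=3 → posterior Gamma(15, 23/3)
obs 5: x=3 → posterior Gamma(18, 26/3)
obs 6: x=6 → posterior Gamma(24, 29/3)

k = 5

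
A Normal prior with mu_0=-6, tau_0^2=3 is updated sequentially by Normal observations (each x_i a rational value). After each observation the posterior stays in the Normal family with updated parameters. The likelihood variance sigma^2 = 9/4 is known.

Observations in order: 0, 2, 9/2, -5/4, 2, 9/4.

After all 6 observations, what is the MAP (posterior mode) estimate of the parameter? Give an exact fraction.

20/27

obs 1: x=0 → posterior Normal(-18/7, 9/7)
obs 2: x=2 → posterior Normal(-10/11, 9/11)
obs 3: x=9/2 → posterior Normal(8/15, 3/5)
obs 4: x=-5/4 → posterior Normal(3/19, 9/19)
obs 5: x=2 → posterior Normal(11/23, 9/23)
obs 6: x=9/4 → posterior Normal(20/27, 1/3)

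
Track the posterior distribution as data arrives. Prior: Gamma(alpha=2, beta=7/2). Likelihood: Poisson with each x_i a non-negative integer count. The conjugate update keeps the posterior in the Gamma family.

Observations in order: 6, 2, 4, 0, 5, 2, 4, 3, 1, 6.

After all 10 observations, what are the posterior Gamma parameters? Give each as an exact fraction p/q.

alpha=35, beta=27/2

obs 1: x=6 → posterior Gamma(8, 9/2)
obs 2: x=2 → posterior Gamma(10, 11/2)
obs 3: x=4 → posterior Gamma(14, 13/2)
obs 4: x=0 → posterior Gamma(14, 15/2)
obs 5: x=5 → posterior Gamma(19, 17/2)
obs 6: x=2 → posterior Gamma(21, 19/2)
obs 7: x=4 → posterior Gamma(25, 21/2)
obs 8: x=3 → posterior Gamma(28, 23/2)
obs 9: x=1 → posterior Gamma(29, 25/2)
obs 10: x=6 → posterior Gamma(35, 27/2)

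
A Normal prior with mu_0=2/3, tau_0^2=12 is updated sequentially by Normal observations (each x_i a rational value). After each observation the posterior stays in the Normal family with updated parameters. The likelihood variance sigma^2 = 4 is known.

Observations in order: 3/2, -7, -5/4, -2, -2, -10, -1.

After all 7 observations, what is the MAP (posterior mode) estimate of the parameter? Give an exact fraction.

obs 1: x=3/2 → posterior Normal(31/24, 3)
obs 2: x=-7 → posterior Normal(-95/42, 12/7)
obs 3: x=-5/4 → posterior Normal(-47/24, 6/5)
obs 4: x=-2 → posterior Normal(-307/156, 12/13)
obs 5: x=-2 → posterior Normal(-379/192, 3/4)
obs 6: x=-10 → posterior Normal(-739/228, 12/19)
obs 7: x=-1 → posterior Normal(-775/264, 6/11)

-775/264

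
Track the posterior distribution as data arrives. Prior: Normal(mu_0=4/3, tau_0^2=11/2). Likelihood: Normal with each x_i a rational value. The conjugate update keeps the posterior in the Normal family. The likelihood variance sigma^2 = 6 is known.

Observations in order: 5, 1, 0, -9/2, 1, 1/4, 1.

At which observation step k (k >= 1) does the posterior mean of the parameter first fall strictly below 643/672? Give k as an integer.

obs 1: x=5 → posterior Normal(71/23, 66/23)
obs 2: x=1 → posterior Normal(41/17, 33/17)
obs 3: x=0 → posterior Normal(82/45, 22/15)
obs 4: x=-9/2 → posterior Normal(65/112, 33/28)
obs 5: x=1 → posterior Normal(87/134, 66/67)
obs 6: x=1/4 → posterior Normal(185/312, 11/13)
obs 7: x=1 → posterior Normal(229/356, 66/89)

k = 4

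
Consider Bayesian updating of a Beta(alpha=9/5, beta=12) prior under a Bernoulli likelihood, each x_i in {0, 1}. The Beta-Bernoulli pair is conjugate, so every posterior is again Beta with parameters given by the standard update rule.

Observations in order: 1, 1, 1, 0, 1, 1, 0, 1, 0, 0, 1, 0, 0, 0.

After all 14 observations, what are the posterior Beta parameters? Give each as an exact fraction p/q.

alpha=44/5, beta=19

obs 1: x=1 → posterior Beta(14/5, 12)
obs 2: x=1 → posterior Beta(19/5, 12)
obs 3: x=1 → posterior Beta(24/5, 12)
obs 4: x=0 → posterior Beta(24/5, 13)
obs 5: x=1 → posterior Beta(29/5, 13)
obs 6: x=1 → posterior Beta(34/5, 13)
obs 7: x=0 → posterior Beta(34/5, 14)
obs 8: x=1 → posterior Beta(39/5, 14)
obs 9: x=0 → posterior Beta(39/5, 15)
obs 10: x=0 → posterior Beta(39/5, 16)
obs 11: x=1 → posterior Beta(44/5, 16)
obs 12: x=0 → posterior Beta(44/5, 17)
obs 13: x=0 → posterior Beta(44/5, 18)
obs 14: x=0 → posterior Beta(44/5, 19)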